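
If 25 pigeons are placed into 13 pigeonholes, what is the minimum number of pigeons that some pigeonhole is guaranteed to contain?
2
Pigeonhole: ⌈25/13⌉ = 2.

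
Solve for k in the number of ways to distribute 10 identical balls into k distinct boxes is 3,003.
Stars and bars: the count is C(10+k−1, k−1), increasing in k. k=4: C(13,3) = 286, k=5: C(14,4) = 1,001, k=6: C(15,5) = 3,003 ✓. So k = 6.

Answer: 6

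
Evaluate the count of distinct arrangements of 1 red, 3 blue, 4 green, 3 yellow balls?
Multinomial: 11!/(1! × 3! × 4! × 3!) = 46,200.
Final answer: 46,200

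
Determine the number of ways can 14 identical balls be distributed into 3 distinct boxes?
120

Explanation: C(14+3-1, 3-1) = C(16, 2) = 120.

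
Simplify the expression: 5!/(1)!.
120

Reasoning: This equals 5×4×...×2 = 120.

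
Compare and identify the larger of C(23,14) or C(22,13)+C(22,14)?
Equal

By Pascal's identity: C(23,14) = C(22,13)+C(22,14) = 817,190. Equal.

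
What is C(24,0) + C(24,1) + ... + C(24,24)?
16,777,216

Solution: Sum of binomial coefficients = 2^24 = 16,777,216.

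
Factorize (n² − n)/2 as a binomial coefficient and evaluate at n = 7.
C(n,2); C(7,2) = 21

Solution: (n² − n)/2 = n(n−1)/2 = C(n,2). At n = 7: C(7,2) = 21.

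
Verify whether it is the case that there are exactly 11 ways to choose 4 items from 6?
C(6,4) = 15 ≠ 11.

Answer: False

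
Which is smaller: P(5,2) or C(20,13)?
P(5,2)=20, C(20,13)=77,520.

Answer: P(5,2)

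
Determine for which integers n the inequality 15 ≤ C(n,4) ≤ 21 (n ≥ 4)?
6
C(5,4)=5; C(6,4)=15; C(7,4)=35. So valid n = 6.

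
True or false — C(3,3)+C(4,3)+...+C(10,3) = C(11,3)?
False

Explanation: Hockey stick identity gives Σ = C(11,4) = 330; RHS C(11,3) = 165.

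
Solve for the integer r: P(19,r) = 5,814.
3

Solution: P(19,r) = 19·18·…·(19−r+1), a product of r factors. Multiplying down from 19: 19 = 19; 19·18 = 342; 19·18·17 = 5,814 ✓ (3 factors). So r = 3.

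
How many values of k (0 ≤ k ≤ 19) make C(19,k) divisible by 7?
Checking C(19,k) mod 7 for k = 0..19: divisible at k = 6, 13. That's 2 values.

Answer: 2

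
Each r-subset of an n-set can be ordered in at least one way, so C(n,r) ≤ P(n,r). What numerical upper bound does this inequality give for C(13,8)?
P(13,8) = 13·12·11·10·9·8·7·6 = 51,891,840, so C(13,8) ≤ 51,891,840. (The bound is loose by a factor of 8! = 40,320: C(13,8) = 51,891,840/40,320 = 1,287.)

Answer: 51,891,840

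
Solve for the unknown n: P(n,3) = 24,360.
30
P(n,3) = n(n−1)(n−2) is increasing in n; n(n−1)(n−2) ≈ (n−1)^3 = 24,360 gives n ≈ 30.0. Check: P(28,3) = 19,656, P(29,3) = 21,924, P(30,3) = 24,360 ✓. So n = 30.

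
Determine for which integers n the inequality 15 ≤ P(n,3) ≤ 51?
4

Solution: P(3,3)=6; P(4,3)=24; P(5,3)=60. So valid n = 4.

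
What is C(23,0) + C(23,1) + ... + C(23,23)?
8,388,608

Sum of binomial coefficients = 2^23 = 8,388,608.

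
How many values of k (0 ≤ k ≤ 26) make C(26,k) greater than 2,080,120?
9

Working:
Row 26 is unimodal and symmetric about k=26/2. C(26,8)=1,562,275 ≤ 2,080,120; C(26,9)=3,124,550 > 2,080,120; by symmetry C(26,k) > 2,080,120 for k = 9..17. That's 17 - 9 + 1 = 9 values.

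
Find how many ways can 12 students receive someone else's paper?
Using D(n) = (n-1)[D(n-1) + D(n-2)]:
D(12) = (12-1) × [D(11) + D(10)]
      = 11 × [14684570 + 1334961]
      = 11 × 16019531
      = 176,214,841
Final answer: 176,214,841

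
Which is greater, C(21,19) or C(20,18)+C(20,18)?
C(21,19)=210; C(20,18)+C(20,18)=190+190=380.
Final answer: C(20,18)+C(20,18)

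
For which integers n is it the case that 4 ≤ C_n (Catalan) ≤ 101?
3, 4, 5

C_2=2; C_3=5; C_4=14; C_5=42; C_6=132. So valid n = 3, 4, 5.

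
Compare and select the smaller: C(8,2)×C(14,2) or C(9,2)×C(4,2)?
C(9,2)×C(4,2)

Explanation: C(8,2)×C(14,2)=2,548, C(9,2)×C(4,2)=216.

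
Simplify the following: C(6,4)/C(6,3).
C(n,k+1)/C(n,k) = (n−k)/(k+1). Here (6−3)/(3+1) = 3/4 = 3/4.
Final answer: 3/4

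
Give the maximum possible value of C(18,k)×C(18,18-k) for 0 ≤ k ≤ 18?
2,363,904,400

C(18,k)·C(18,18-k) = C(18,k)², maximised at the centre k = 9: C(18,9)² = 2,363,904,400.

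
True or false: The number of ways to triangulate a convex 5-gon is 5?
True
Triangulations of a convex 5-gon are counted by the Catalan number C_3: C_3 = C(6,3)/(3+1) = 20/4 = 5.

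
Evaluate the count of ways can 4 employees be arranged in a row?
24

Working:
Arrangements of 4 distinct objects: 4! = 24.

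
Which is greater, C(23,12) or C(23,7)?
C(23,12)=1,352,078, C(23,7)=245,157.
Final answer: C(23,12)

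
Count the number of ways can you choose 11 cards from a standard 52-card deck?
C(52,11) = 60,403,728,840.
Final answer: 60,403,728,840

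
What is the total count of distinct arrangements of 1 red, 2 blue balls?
3
Multinomial: 3!/(1! × 2!) = 3.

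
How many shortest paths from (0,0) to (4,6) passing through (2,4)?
90

Reasoning: To (2,4): C(6,2)=15. From there: C(4,2)=6. Total: 90.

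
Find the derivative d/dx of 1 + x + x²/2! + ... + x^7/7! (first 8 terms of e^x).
1 + x + x²/2! + ... + x^6/6!

Differentiating term by term gives the first 7 terms of e^x.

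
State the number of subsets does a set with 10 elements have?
1,024

Working:
Each element can be included or excluded: 2^10 = 1,024.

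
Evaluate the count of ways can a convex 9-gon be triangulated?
429

Working:
Using the Catalan number formula: C_n = C(2n, n) / (n+1)
C_7 = C(14, 7) / (7+1)
     = 3432 / 8
     = 429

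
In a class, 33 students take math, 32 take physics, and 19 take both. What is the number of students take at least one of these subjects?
46

Reasoning: |A∪B| = |A|+|B|-|A∩B| = 33+32-19 = 46.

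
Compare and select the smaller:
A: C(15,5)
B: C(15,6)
A

Explanation: A=C(15,5)=3,003, B=C(15,6)=5,005.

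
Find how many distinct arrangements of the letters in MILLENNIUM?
226,800
Word has 10 letters (M=2, I=2, L=2, E=1, N=2, U=1). Arrangements: 10!/Π(k!) = 226,800.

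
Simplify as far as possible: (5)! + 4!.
144
(5)! + 4! = (5)·4! + 4! = (5+1)·4! = 6·4! = 144.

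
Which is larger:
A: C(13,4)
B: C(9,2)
A

Reasoning: A=C(13,4)=715, B=C(9,2)=36.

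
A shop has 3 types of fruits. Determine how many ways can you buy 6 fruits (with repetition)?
Stars and bars: C(6+3-1, 6) = C(8, 6) = 28.
Final answer: 28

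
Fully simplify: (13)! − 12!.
5,748,019,200
(13)! − 12! = (13)·12! − 12! = (13−1)·12! = 12·12! = 5,748,019,200.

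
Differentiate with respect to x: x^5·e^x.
(5x^4 + x^5)e^x

Explanation: Product rule: d/dx[x^5]·e^x + x^5·d/dx[e^x] = 5x^{4}e^x + x^5e^x.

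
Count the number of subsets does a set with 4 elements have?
16

Each element can be included or excluded: 2^4 = 16.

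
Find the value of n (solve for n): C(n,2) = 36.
C(n,2) = n(n−1)/2! is increasing in n, and n(n−1) = 2!·36 = 72 ≈ (n−0.5)^2 gives n ≈ 9.0. Check: C(7,2) = 21, C(8,2) = 28, C(9,2) = 36 ✓. So n = 9.
Final answer: 9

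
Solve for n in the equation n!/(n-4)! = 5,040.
10

Explanation: n!/(n-4)! = n×(n-1)×(n-2)×(n-3), a product of 4 consecutive integers ≈ (n−1.5)^4. 5,040^(1/4) + 1.5 ≈ 9.9; check n = 10: 10×9×8×7 = 5,040 ✓. So n = 10.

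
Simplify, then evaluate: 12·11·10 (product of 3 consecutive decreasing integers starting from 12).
1,320

Reasoning: This is P(12,3) = 12!/(9)! = 1,320.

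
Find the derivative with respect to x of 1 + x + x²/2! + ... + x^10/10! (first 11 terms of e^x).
1 + x + x²/2! + ... + x^9/9!
Differentiating term by term gives the first 10 terms of e^x.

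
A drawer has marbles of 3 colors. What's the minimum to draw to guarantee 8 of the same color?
Worst case: 7 of each = 21. One more: 22.
Final answer: 22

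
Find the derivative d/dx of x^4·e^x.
Product rule: d/dx[x^4]·e^x + x^4·d/dx[e^x] = 4x^{3}e^x + x^4e^x.

Answer: (4x^3 + x^4)e^x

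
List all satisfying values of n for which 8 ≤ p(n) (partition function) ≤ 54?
6, 7, 8, 9, 10

Explanation: Tabulating p(n) via p(n) = p(n−1) + p(n−2) − p(n−5) − p(n−7) + …: p(5)=7; p(6)=11; p(7)=15; p(8)=22; p(9)=30; p(10)=42; p(11)=56. So valid n = 6, 7, 8, 9, 10.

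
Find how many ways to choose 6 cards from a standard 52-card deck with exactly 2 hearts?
6,415,578
13 hearts and 39 non-hearts: C(13,2) × C(39,4) = 78 × 82251 = 6,415,578.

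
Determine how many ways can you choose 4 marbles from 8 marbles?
70

Reasoning: C(8,4) = 8! / (4! × (8-4)!)
         = 8! / (4! × 4!)
         = 70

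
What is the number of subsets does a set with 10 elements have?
1,024

Working:
Each element can be included or excluded: 2^10 = 1,024.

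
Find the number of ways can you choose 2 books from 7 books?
C(7,2) = 7! / (2! × (7-2)!)
         = 7! / (2! × 5!)
         = 21
Final answer: 21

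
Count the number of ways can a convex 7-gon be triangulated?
42

Working:
Using the Catalan number formula: C_n = C(2n, n) / (n+1)
C_5 = C(10, 5) / (5+1)
     = 252 / 6
     = 42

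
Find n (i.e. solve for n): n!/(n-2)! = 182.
14

Explanation: n!/(n-2)! = n×(n-1), a product of 2 consecutive integers ≈ (n−0.5)^2. 182^(1/2) + 0.5 ≈ 14.0; check n = 14: 14×13 = 182 ✓. So n = 14.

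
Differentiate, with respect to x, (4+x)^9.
9(4+x)^8

Explanation: Using the power rule: d/dx (4+x)^9 = 9(4+x)^{8}.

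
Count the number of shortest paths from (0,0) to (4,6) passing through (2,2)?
90

Solution: To (2,2): C(4,2)=6. From there: C(6,2)=15. Total: 90.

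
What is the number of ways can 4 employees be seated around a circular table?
6
Circular arrangements: (4-1)! = 6.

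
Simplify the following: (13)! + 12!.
(13)! + 12! = (13)·12! + 12! = (13+1)·12! = 14·12! = 6,706,022,400.

Answer: 6,706,022,400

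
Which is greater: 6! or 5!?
6!

Solution: 6!=720, 5!=120. 6! > 5!.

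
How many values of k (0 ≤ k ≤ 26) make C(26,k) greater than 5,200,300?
Row 26 is unimodal and symmetric about k=26/2. C(26,9)=3,124,550 ≤ 5,200,300; C(26,10)=5,311,735 > 5,200,300; by symmetry C(26,k) > 5,200,300 for k = 10..16. That's 16 - 10 + 1 = 7 values.

Answer: 7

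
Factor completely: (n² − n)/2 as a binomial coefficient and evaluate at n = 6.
C(n,2); C(6,2) = 15

Reasoning: (n² − n)/2 = n(n−1)/2 = C(n,2). At n = 6: C(6,2) = 15.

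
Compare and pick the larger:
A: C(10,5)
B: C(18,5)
B

Solution: A=C(10,5)=252, B=C(18,5)=8,568.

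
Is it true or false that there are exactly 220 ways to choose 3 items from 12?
C(12,3) = 220.
Final answer: True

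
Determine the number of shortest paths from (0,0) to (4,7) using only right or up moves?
330

Solution: Choose 4 rights from 11 moves: C(11,4) = 330.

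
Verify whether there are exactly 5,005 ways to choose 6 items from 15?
C(15,6) = 5,005.

Answer: True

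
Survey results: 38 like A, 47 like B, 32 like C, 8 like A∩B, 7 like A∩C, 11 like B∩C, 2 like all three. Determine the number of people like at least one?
93

Solution: |A∪B∪C| = 38+47+32-8-7-11+2 = 93.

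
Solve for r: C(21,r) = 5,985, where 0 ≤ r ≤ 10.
4

Explanation: C(21,r) is increasing for 0 ≤ r ≤ 10. Stepping up (C(21,r+1) = C(21,r)·(21−r)/(r+1)): C(21,1) = 21, C(21,2) = 210, C(21,3) = 1,330, C(21,4) = 5,985 ✓. So r = 4.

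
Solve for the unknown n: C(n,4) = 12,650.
C(n,4) = n(n−1)(n−2)(n−3)/4! is increasing in n, and n(n−1)(n−2)(n−3) = 4!·12,650 = 303,600 ≈ (n−1.5)^4 gives n ≈ 25.0. Check: C(23,4) = 8,855, C(24,4) = 10,626, C(25,4) = 12,650 ✓. So n = 25.

Answer: 25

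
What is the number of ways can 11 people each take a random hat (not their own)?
Using D(n) = (n-1)[D(n-1) + D(n-2)]:
D(11) = (11-1) × [D(10) + D(9)]
      = 10 × [1334961 + 133496]
      = 10 × 1468457
      = 14,684,570

Answer: 14,684,570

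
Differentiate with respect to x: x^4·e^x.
(4x^3 + x^4)e^x
Product rule: d/dx[x^4]·e^x + x^4·d/dx[e^x] = 4x^{3}e^x + x^4e^x.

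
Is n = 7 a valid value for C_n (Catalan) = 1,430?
No

C_7 = C(14,7)/(7+1) = 3,432/8 = 429, which does not equal 1,430.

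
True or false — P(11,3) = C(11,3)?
P(11,3) = 990 but C(11,3) = 165; they differ by a factor of 3! = 6, so the statement does not hold.

Answer: False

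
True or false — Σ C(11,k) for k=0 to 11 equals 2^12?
Binomial theorem: Σ C(11,k) = (1+1)^11 = 2^11 = 2,048; RHS 2^12 = 4,096.
Final answer: False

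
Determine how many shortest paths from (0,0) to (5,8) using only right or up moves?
1,287

Choose 5 rights from 13 moves: C(13,5) = 1,287.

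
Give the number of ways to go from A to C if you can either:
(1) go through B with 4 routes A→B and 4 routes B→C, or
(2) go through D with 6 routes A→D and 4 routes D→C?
40

Explanation: Route via B: 4×4=16. Route via D: 6×4=24. Total: 40.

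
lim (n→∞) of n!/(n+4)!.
0

Reasoning: n!/(n+4)! = 1/[(n+1)(n+2)···(n+4)] → 0 as n → ∞.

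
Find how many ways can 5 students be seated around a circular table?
24

Solution: Circular arrangements: (5-1)! = 24.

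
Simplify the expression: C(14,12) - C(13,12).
C(14,12) - C(13,12) = C(13,11) = 78.

Answer: 78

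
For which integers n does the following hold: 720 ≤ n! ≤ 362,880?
6, 7, 8, 9

Solution: n! is strictly increasing; 6! = 720 and 9! = 362,880, so valid n = 6, 7, 8, 9.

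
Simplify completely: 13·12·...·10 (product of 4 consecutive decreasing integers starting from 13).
17,160

Reasoning: This is P(13,4) = 13!/(9)! = 17,160.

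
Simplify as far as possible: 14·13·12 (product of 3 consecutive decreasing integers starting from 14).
2,184

Reasoning: This is P(14,3) = 14!/(11)! = 2,184.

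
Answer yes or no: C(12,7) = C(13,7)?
No

Explanation: LHS = C(12,7) = 792; RHS = C(13,7) = 1,716. 792 ≠ 1,716, so the statement does not hold.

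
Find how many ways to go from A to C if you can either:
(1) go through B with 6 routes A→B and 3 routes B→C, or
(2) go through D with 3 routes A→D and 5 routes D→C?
33

Working:
Route via B: 6×3=18. Route via D: 3×5=15. Total: 33.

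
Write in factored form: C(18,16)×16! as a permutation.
P(18,16)

Reasoning: C(18,16)×16! = [18!/(16!(2)!)]×16! = 18!/(2)! = P(18,16) = 3,201,186,852,864,000.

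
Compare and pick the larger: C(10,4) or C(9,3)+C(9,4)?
Equal

Explanation: By Pascal's identity: C(10,4) = C(9,3)+C(9,4) = 210. Equal.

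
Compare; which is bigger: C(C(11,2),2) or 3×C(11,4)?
C(C(11,2),2)
C(C(11,2),2)=1,485, 3×C(11,4)=990.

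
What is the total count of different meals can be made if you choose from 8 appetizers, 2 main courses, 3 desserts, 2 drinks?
96
By the multiplication principle: 8 × 2 × 3 × 2 = 96.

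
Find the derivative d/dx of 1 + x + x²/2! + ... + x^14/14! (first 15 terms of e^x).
1 + x + x²/2! + ... + x^13/13!

Working:
Differentiating term by term gives the first 14 terms of e^x.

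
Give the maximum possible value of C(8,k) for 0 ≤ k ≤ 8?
70

Reasoning: Maximum at k = 4: C(8,4) = 70.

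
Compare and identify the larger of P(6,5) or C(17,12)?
C(17,12)
P(6,5)=720, C(17,12)=6,188.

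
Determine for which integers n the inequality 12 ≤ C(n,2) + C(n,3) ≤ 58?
C(4,2)+C(4,3)=10; C(5,2)+C(5,3)=20; C(6,2)+C(6,3)=35; C(7,2)+C(7,3)=56; C(8,2)+C(8,3)=84. So valid n = 5, 6, 7.

Answer: 5, 6, 7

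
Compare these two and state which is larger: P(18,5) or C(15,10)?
P(18,5)

Explanation: P(18,5)=1,028,160, C(15,10)=3,003.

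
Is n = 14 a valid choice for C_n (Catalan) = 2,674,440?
Yes

Explanation: C_14 = C(28,14)/(14+1) = 40,116,600/15 = 2,674,440, which equals 2,674,440.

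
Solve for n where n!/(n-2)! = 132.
12

n!/(n-2)! = n×(n-1), a product of 2 consecutive integers ≈ (n−0.5)^2. 132^(1/2) + 0.5 ≈ 12.0; check n = 12: 12×11 = 132 ✓. So n = 12.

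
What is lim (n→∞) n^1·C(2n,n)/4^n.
∞
C(2n,n) ~ 4^n/√(πn), so n^1·C(2n,n)/4^n ~ n^(1 − 1/2)/√π → ∞.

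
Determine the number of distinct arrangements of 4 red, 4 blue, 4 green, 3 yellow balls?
Multinomial: 15!/(4! × 4! × 4! × 3!) = 15,765,750.

Answer: 15,765,750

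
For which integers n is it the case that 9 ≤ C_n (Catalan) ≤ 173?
4, 5, 6

Reasoning: C_3=5; C_4=14; C_5=42; C_6=132; C_7=429. So valid n = 4, 5, 6.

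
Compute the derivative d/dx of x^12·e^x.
(12x^11 + x^12)e^x

Reasoning: Product rule: d/dx[x^12]·e^x + x^12·d/dx[e^x] = 12x^{11}e^x + x^12e^x.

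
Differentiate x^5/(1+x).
(5x^4(1+x) - x^5)/(1+x)²

Solution: Quotient rule: [5x^{4}(1+x) - x^5]/(1+x)².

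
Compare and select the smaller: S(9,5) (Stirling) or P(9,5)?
S(9,5)

Working:
S(9,5) = 5·S(8,5) + S(8,4) = 5·1,050 + 1,701 = 6,951; P(9,5) = 15,120.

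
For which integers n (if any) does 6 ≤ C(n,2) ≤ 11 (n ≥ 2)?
C(3,2)=3; C(4,2)=6; C(5,2)=10; C(6,2)=15. So valid n = 4, 5.
Final answer: 4, 5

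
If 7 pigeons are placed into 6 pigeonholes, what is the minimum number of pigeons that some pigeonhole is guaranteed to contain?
2

Pigeonhole: ⌈7/6⌉ = 2.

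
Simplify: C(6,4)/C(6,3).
3/4

C(n,k+1)/C(n,k) = (n−k)/(k+1). Here (6−3)/(3+1) = 3/4 = 3/4.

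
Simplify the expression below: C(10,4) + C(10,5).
462

Explanation: By Pascal's identity: C(11,5) = 462.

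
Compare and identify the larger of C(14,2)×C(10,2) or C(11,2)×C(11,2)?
C(14,2)×C(10,2)

Reasoning: C(14,2)×C(10,2)=4,095, C(11,2)×C(11,2)=3,025.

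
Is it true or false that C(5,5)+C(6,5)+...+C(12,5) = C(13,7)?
True

Reasoning: Hockey stick identity gives Σ = C(13,6) = 1,716; RHS C(13,7) = 1,716.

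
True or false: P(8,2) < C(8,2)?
False

Explanation: P(8,2) = 56 and C(8,2) = 28; P(n,r) = r! × C(n,r) so P > C whenever r ≥ 2.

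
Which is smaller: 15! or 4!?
4!
15!=1,307,674,368,000, 4!=24. 15! > 4!.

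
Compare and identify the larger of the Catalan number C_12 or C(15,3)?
C_12

Working:
C_12 = C(24,12)/(12+1) = 2,704,156/13 = 208,012; C(15,3) = 455.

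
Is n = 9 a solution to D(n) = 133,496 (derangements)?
Yes

Reasoning: D(9) = (9-1)·[D(8) + D(7)] = 8·[14,833 + 1,854] = 133,496, which equals 133,496.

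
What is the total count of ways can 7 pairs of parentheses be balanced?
Using the Catalan number formula: C_n = C(2n, n) / (n+1)
C_7 = C(14, 7) / (7+1)
     = 3432 / 8
     = 429

Answer: 429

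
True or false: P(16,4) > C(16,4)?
True

Working:
P(16,4) = 43,680 and C(16,4) = 1,820; P(n,r) = r! × C(n,r) so P > C whenever r ≥ 2.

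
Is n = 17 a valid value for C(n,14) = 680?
Yes

C(17,14) = 17·16·15·14·13·12·11·10·9·8·7·6·5·4/14! = 59,281,238,016,000/87,178,291,200 = 680, which equals 680.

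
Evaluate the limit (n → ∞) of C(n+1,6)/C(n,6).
1
Both numerator and denominator grow as n^6/6! for large n, so the ratio → 1.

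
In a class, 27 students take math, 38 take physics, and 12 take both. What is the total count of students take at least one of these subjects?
|A∪B| = |A|+|B|-|A∩B| = 27+38-12 = 53.

Answer: 53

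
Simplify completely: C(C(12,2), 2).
2,145

Reasoning: C(12,2) = 66, then C(66, 2) = 2,145.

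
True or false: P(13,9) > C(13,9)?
True

Explanation: P(13,9) = 259,459,200 and C(13,9) = 715; P(n,r) = r! × C(n,r) so P > C whenever r ≥ 2.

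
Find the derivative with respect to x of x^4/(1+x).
Quotient rule: [4x^{3}(1+x) - x^4]/(1+x)².
Final answer: (4x^3(1+x) - x^4)/(1+x)²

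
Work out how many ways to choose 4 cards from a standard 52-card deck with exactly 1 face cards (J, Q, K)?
118,560
12 face cards and 40 non-face cards: C(12,1) × C(40,3) = 12 × 9,880 = 118,560.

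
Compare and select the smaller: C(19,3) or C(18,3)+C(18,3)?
C(19,3)

Solution: C(19,3)=969; C(18,3)+C(18,3)=816+816=1,632.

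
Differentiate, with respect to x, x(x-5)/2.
(2x - 5)/2
d/dx[(x-0)(x-5)] = (x-5) + (x-0) = 2x - 5. Dividing by 2 gives (2x - 5)/2.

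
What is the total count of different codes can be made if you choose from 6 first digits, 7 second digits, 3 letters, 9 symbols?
1,134
By the multiplication principle: 6 × 7 × 3 × 9 = 1,134.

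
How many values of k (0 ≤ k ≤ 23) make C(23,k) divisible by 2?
8

Reasoning: Checking C(23,k) mod 2 for k = 0..23: divisible at k = 8, 9, 10, 11, 12, 13, 14, 15. That's 8 values.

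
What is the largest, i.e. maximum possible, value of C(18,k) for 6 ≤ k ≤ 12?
48,620
C(18,k) is maximised at the centre of the row: C(18,9) = 48,620.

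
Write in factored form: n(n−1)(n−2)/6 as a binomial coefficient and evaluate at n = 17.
C(n,3); C(17,3) = 680
n(n−1)(n−2)/6 = n!/(3!(n−3)!) = C(n,3). At n = 17: C(17,3) = 680.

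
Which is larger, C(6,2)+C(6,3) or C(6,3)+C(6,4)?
Equal
First=35, Second=35.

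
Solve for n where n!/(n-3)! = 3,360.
n!/(n-3)! = n×(n-1)×(n-2), a product of 3 consecutive integers ≈ (n−1)^3. 3,360^(1/3) + 1 ≈ 16.0; check n = 16: 16×15×14 = 3,360 ✓. So n = 16.

Answer: 16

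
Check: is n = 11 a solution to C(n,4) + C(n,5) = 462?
No
C(11,4) + C(11,5) = 330 + 462 = 792, which does not equal 462.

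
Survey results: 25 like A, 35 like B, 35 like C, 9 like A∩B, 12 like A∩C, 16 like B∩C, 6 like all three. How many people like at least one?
64

Working:
|A∪B∪C| = 25+35+35-9-12-16+6 = 64.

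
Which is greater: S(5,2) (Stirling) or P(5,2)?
S(5,2) = 2·S(4,2) + S(4,1) = 2·7 + 1 = 15; P(5,2) = 20.

Answer: P(5,2)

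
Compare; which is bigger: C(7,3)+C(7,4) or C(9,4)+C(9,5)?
First=70, Second=252.

Answer: C(9,4)+C(9,5)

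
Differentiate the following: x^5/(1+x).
(5x^4(1+x) - x^5)/(1+x)²

Quotient rule: [5x^{4}(1+x) - x^5]/(1+x)².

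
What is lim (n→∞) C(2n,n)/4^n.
0

Reasoning: C(2n,n) ~ 4^n/√(πn), so C(2n,n)/4^n ~ 1/√(πn) → 0.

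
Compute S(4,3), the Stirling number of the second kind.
6

Explanation: Using the Stirling recurrence: S(n,k) = k·S(n-1,k) + S(n-1,k-1)
S(4,3) = 3·S(3,3) + S(3,2)
         = 3·1 + 3
         = 3 + 3
         = 6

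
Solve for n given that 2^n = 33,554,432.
25

33,554,432 = 1,024 × 1,024 × 32 = 2^10 × 2^10 × 2^5 = 2^25, so n = 25.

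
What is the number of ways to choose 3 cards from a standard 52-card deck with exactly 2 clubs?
3,042
13 clubs and 39 non-clubs: C(13,2) × C(39,1) = 78 × 39 = 3,042.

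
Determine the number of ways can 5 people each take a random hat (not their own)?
Using D(n) = (n-1)[D(n-1) + D(n-2)]:
D(5) = (5-1) × [D(4) + D(3)]
      = 4 × [9 + 2]
      = 4 × 11
      = 44

Answer: 44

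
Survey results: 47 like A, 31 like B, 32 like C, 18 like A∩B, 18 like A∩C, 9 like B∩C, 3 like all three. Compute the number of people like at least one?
|A∪B∪C| = 47+31+32-18-18-9+3 = 68.

Answer: 68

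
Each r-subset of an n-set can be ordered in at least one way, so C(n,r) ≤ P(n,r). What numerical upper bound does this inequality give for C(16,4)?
43,680

P(16,4) = 16·15·14·13 = 43,680, so C(16,4) ≤ 43,680. (The bound is loose by a factor of 4! = 24: C(16,4) = 43,680/24 = 1,820.)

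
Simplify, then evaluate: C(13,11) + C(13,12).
91
By Pascal's identity: C(14,12) = 91.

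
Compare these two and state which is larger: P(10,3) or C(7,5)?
P(10,3)

Working:
P(10,3)=720, C(7,5)=21.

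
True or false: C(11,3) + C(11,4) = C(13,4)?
False
Pascal's identity gives C(12,4) = 495, whereas C(13,4) = 715.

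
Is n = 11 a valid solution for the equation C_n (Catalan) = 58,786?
Yes

Working:
C_11 = C(22,11)/(11+1) = 705,432/12 = 58,786, which equals 58,786.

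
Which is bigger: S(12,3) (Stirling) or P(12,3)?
S(12,3)

Solution: S(12,3) = 3·S(11,3) + S(11,2) = 3·28,501 + 1,023 = 86,526; P(12,3) = 1,320.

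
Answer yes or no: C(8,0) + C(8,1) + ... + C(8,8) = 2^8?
Yes

Reasoning: Binomial theorem with x = y = 1: Σ C(8,i) = (1+1)^8 = 2^8 = 256. The statement holds.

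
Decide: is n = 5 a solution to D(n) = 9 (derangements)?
No

Working:
D(5) = (5-1)·[D(4) + D(3)] = 4·[9 + 2] = 44, which does not equal 9.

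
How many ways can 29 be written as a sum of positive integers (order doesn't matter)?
Pentagonal recurrence p(n) = p(n−1) + p(n−2) − p(n−5) − p(n−7) + …: p(29) = p(28) + p(27) − p(24) − p(22) + p(17) + p(14) − p(7) − p(3) = 3,718 + 3,010 − 1,575 − 1,002 + 297 + 135 − 15 − 3 = 4,565.
Final answer: 4,565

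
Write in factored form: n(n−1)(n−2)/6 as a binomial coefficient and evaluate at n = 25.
C(n,3); C(25,3) = 2,300

Working:
n(n−1)(n−2)/6 = n!/(3!(n−3)!) = C(n,3). At n = 25: C(25,3) = 2,300.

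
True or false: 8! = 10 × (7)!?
False

Working:
8! = 8 × 7! = 40,320, but 10 × 7! = 50,400.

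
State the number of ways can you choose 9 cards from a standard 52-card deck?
C(52,9) = 3,679,075,400.
Final answer: 3,679,075,400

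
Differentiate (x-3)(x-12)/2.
d/dx[(x-3)(x-12)] = (x-12) + (x-3) = 2x - 15. Dividing by 2 gives (2x - 15)/2.

Answer: (2x - 15)/2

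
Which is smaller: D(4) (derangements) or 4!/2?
D(4)
D(4) = (4-1)·[D(3) + D(2)] = 3·[2 + 1] = 9; 4!/2 = 24/2 = 12.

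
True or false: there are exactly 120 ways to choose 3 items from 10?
True

Solution: C(10,3) = 120.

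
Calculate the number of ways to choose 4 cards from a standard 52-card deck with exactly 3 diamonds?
11,154

Solution: 13 diamonds and 39 non-diamonds: C(13,3) × C(39,1) = 286 × 39 = 11,154.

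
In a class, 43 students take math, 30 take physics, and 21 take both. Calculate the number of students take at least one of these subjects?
52

Working:
|A∪B| = |A|+|B|-|A∩B| = 43+30-21 = 52.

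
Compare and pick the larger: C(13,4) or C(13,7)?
C(13,7)
C(13,4)=715, C(13,7)=1,716.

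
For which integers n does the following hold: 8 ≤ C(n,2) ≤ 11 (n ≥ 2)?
C(4,2)=6; C(5,2)=10; C(6,2)=15. So valid n = 5.

Answer: 5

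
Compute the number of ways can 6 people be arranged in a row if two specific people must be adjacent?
240

Solution: Treat pair as unit: (6-1)! arrangements × 2 internal orders = 240.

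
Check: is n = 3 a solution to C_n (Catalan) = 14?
C_3 = C(6,3)/(3+1) = 20/4 = 5, which does not equal 14.
Final answer: No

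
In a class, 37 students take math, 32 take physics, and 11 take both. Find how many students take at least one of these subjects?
58

|A∪B| = |A|+|B|-|A∩B| = 37+32-11 = 58.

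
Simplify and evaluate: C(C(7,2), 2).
210

C(7,2) = 21, then C(21, 2) = 210.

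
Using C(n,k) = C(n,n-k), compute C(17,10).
19,448

Reasoning: C(17,10) = C(17,7) = 19,448.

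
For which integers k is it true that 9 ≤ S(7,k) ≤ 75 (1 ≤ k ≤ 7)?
2, 6
S(7,1)=1; S(7,2)=63; S(7,3)=301; S(7,4)=350; S(7,5)=140; S(7,6)=21; S(7,7)=1. So valid k = 2, 6.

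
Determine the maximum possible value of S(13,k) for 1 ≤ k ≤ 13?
9,321,312

Explanation: Row S(13,k) for k = 1..13 (via S(n,k) = k·S(n−1,k) + S(n−1,k−1)): 1, 4,095, 261,625, 2,532,530, 7,508,501, 9,321,312, 5,715,424, 1,899,612, 359,502, 39,325, 2,431, 78, 1. The row is unimodal; maximum at k = 6: 9,321,312.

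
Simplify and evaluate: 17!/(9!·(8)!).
This is C(17,9) = 24,310.

Answer: 24,310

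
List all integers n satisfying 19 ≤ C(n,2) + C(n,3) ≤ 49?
5, 6
C(4,2)+C(4,3)=10; C(5,2)+C(5,3)=20; C(6,2)+C(6,3)=35; C(7,2)+C(7,3)=56. So valid n = 5, 6.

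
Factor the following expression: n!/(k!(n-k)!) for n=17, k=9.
This is the binomial coefficient C(17,9) = 24,310.
Final answer: C(17,9) = 24,310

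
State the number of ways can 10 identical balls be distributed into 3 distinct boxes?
66

Explanation: C(10+3-1, 3-1) = C(12, 2) = 66.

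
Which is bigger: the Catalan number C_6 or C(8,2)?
C_6

Explanation: C_6 = C(12,6)/(6+1) = 924/7 = 132; C(8,2) = 28.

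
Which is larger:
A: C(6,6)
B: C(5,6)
A

Explanation: A=C(6,6)=1, B=C(5,6)=0.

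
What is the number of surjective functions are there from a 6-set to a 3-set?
540

Solution: Onto functions = 3! × S(6,3)
First compute S(6,3) via recurrence:
Using the Stirling recurrence: S(n,k) = k·S(n-1,k) + S(n-1,k-1)
S(6,3) = 3·S(5,3) + S(5,2)
         = 3·25 + 15
         = 75 + 15
         = 90
Then: 6 × 90 = 540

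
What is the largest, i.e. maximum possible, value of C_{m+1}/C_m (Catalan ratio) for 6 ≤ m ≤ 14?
29/8

C_{m+1}/C_m = 2(2m+1)/(m+2), which increases with m. Maximum at m = 14: 2·29/16 = 29/8.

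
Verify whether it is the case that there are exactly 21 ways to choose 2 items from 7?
True

Solution: C(7,2) = 21.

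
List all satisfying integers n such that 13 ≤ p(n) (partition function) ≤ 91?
7, 8, 9, 10, 11, 12

Reasoning: Tabulating p(n) via p(n) = p(n−1) + p(n−2) − p(n−5) − p(n−7) + …: p(6)=11; p(7)=15; p(8)=22; p(9)=30; p(10)=42; p(11)=56; p(12)=77; p(13)=101. So valid n = 7, 8, 9, 10, 11, 12.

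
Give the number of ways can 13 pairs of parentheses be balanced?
742,900

Working:
Using the Catalan number formula: C_n = C(2n, n) / (n+1)
C_13 = C(26, 13) / (13+1)
     = 10400600 / 14
     = 742,900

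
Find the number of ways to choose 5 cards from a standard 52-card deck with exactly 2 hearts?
712,842
13 hearts and 39 non-hearts: C(13,2) × C(39,3) = 78 × 9139 = 712,842.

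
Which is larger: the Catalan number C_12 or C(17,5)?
C_12

Working:
C_12 = C(24,12)/(12+1) = 2,704,156/13 = 208,012; C(17,5) = 6,188.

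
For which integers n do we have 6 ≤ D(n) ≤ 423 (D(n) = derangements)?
4, 5, 6
Using D(n) = (n−1)[D(n−1) + D(n−2)] with D(1)=0, D(2)=1: D(3)=2; D(4)=9; D(5)=44; D(6)=265; D(7)=1,854. So valid n = 4, 5, 6.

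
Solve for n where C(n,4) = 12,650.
25

Solution: C(n,4) = n(n−1)(n−2)(n−3)/4! is increasing in n, and n(n−1)(n−2)(n−3) = 4!·12,650 = 303,600 ≈ (n−1.5)^4 gives n ≈ 25.0. Check: C(23,4) = 8,855, C(24,4) = 10,626, C(25,4) = 12,650 ✓. So n = 25.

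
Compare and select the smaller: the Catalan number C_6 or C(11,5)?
C_6
C_6 = C(12,6)/(6+1) = 924/7 = 132; C(11,5) = 462.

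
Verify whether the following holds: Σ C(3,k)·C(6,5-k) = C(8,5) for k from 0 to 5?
False

Reasoning: Vandermonde's identity gives C(9,5) = 126; RHS C(8,5) = 56.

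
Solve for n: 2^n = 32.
5
2^5 = 32, so n = 5.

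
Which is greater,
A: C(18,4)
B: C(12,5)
A

Working:
A=C(18,4)=3,060, B=C(12,5)=792.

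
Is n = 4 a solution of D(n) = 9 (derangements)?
Yes

Reasoning: D(4) = (4-1)·[D(3) + D(2)] = 3·[2 + 1] = 9, which equals 9.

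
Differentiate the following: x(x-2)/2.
(2x - 2)/2
d/dx[(x-0)(x-2)] = (x-2) + (x-0) = 2x - 2. Dividing by 2 gives (2x - 2)/2.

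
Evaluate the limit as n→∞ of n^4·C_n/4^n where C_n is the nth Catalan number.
∞

Solution: C_n ~ 4^n/(n^(3/2)√π), so n^4·C_n/4^n ~ n^(4 − 3/2)/√π → ∞.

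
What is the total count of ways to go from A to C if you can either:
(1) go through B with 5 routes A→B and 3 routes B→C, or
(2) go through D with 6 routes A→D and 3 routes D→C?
33

Explanation: Route via B: 5×3=15. Route via D: 6×3=18. Total: 33.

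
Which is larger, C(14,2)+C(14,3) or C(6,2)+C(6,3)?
C(14,2)+C(14,3)

Explanation: First=455, Second=35.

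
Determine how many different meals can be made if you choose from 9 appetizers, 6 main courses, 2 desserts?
108

Explanation: By the multiplication principle: 9 × 6 × 2 = 108.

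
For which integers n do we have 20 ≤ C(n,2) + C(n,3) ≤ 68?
5, 6, 7

Solution: C(4,2)+C(4,3)=10; C(5,2)+C(5,3)=20; C(6,2)+C(6,3)=35; C(7,2)+C(7,3)=56; C(8,2)+C(8,3)=84. So valid n = 5, 6, 7.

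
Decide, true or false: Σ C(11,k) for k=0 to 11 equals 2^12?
False

Binomial theorem: Σ C(11,k) = (1+1)^11 = 2^11 = 2,048; RHS 2^12 = 4,096.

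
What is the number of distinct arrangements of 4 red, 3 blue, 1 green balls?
280

Explanation: Multinomial: 8!/(4! × 3! × 1!) = 280.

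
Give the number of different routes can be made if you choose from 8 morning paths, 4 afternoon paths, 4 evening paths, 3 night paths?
384
By the multiplication principle: 8 × 4 × 4 × 3 = 384.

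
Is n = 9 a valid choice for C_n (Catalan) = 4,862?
Yes

Reasoning: C_9 = C(18,9)/(9+1) = 48,620/10 = 4,862, which equals 4,862.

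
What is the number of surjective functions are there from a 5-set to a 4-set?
240

Explanation: Onto functions = 4! × S(5,4)
First compute S(5,4) via recurrence:
Using the Stirling recurrence: S(n,k) = k·S(n-1,k) + S(n-1,k-1)
S(5,4) = 4·S(4,4) + S(4,3)
         = 4·1 + 6
         = 4 + 6
         = 10
Then: 24 × 10 = 240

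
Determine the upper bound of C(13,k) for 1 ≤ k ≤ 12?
1,716

Working:
C(13,k) is maximised at the centre of the row: C(13,6) = 1,716.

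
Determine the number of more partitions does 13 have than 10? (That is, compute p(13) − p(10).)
59

Pentagonal recurrence p(n) = p(n−1) + p(n−2) − p(n−5) − p(n−7) + …: p(13) = p(12) + p(11) − p(8) − p(6) + p(1) = 77 + 56 − 22 − 11 + 1 = 101.
p(10) = p(9) + p(8) − p(5) − p(3) = 30 + 22 − 7 − 3 = 42.
Difference = 101 − 42 = 59.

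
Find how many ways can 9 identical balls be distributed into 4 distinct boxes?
220

Reasoning: C(9+4-1, 4-1) = C(12, 3) = 220.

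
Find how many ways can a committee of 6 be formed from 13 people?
1,716

Working:
C(13,6) = 13! / (6! × (13-6)!)
         = 13! / (6! × 7!)
         = 1,716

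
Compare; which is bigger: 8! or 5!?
8!

Reasoning: 8!=40,320, 5!=120. 8! > 5!.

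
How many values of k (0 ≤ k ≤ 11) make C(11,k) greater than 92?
6

Explanation: Row 11 is unimodal and symmetric about k=11/2. C(11,2)=55 ≤ 92; C(11,3)=165 > 92; by symmetry C(11,k) > 92 for k = 3..8. That's 8 - 3 + 1 = 6 values.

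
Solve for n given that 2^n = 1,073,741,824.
30

1,073,741,824 = 1,024 × 1,024 × 1,024 = 2^10 × 2^10 × 2^10 = 2^30, so n = 30.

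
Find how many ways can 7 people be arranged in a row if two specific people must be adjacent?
1,440

Working:
Treat pair as unit: (7-1)! arrangements × 2 internal orders = 1,440.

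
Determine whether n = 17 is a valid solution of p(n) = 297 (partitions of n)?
Pentagonal recurrence p(n) = p(n−1) + p(n−2) − p(n−5) − p(n−7) + …: p(17) = p(16) + p(15) − p(12) − p(10) + p(5) + p(2) = 231 + 176 − 77 − 42 + 7 + 2 = 297, which equals 297.
Final answer: Yes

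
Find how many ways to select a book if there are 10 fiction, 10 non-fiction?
20

By the addition principle: 10 + 10 = 20.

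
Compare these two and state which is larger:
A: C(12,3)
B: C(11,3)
A=C(12,3)=220, B=C(11,3)=165.
Final answer: A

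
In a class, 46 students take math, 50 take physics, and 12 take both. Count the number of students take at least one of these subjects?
|A∪B| = |A|+|B|-|A∩B| = 46+50-12 = 84.
Final answer: 84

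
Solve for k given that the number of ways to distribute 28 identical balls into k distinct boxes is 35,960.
5
Stars and bars: the count is C(28+k−1, k−1), increasing in k. k=3: C(30,2) = 435, k=4: C(31,3) = 4,495, k=5: C(32,4) = 35,960 ✓. So k = 5.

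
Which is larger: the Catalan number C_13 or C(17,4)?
C_13

Reasoning: C_13 = C(26,13)/(13+1) = 10,400,600/14 = 742,900; C(17,4) = 2,380.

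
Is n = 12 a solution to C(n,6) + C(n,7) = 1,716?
Yes

C(12,6) + C(12,7) = 924 + 792 = 1,716, which equals 1,716.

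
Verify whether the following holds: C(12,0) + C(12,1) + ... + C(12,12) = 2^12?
True
Binomial theorem with x = y = 1: Σ C(12,i) = (1+1)^12 = 2^12 = 4,096. The statement holds.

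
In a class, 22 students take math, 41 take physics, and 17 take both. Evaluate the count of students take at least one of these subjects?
46

Reasoning: |A∪B| = |A|+|B|-|A∩B| = 22+41-17 = 46.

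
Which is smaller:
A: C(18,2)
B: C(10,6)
A=C(18,2)=153, B=C(10,6)=210.

Answer: A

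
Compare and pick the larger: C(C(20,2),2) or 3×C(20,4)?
C(C(20,2),2)=17,955, 3×C(20,4)=14,535.
Final answer: C(C(20,2),2)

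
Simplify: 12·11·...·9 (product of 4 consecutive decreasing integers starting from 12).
11,880

This is P(12,4) = 12!/(8)! = 11,880.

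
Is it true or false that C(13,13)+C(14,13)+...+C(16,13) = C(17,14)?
Hockey stick identity gives Σ = C(17,14) = 680; RHS C(17,14) = 680.
Final answer: True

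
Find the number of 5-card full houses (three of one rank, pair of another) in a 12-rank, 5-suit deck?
13,200

Working:
Triple rank: 12. Triple suits: C(5,3)=10. Pair rank: 11. Pair suits: C(5,2)=10. Total: 13,200.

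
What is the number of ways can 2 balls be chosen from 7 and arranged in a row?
42

Reasoning: P(7,2) = 7!/(7-2)! = 42.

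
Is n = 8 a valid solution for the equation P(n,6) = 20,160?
Yes

Reasoning: P(8,6) = 8·7·6·5·4·3 = 20,160, which equals 20,160.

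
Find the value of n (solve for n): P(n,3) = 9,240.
P(n,3) = n(n−1)(n−2) is increasing in n; n(n−1)(n−2) ≈ (n−1)^3 = 9,240 gives n ≈ 22.0. Check: P(20,3) = 6,840, P(21,3) = 7,980, P(22,3) = 9,240 ✓. So n = 22.

Answer: 22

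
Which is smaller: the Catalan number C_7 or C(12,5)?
C_7

Working:
C_7 = C(14,7)/(7+1) = 3,432/8 = 429; C(12,5) = 792.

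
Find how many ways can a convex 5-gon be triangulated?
5
Using the Catalan number formula: C_n = C(2n, n) / (n+1)
C_3 = C(6, 3) / (3+1)
     = 20 / 4
     = 5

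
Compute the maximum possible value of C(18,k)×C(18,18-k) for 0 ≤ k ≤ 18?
C(18,k)·C(18,18-k) = C(18,k)², maximised at the centre k = 9: C(18,9)² = 2,363,904,400.
Final answer: 2,363,904,400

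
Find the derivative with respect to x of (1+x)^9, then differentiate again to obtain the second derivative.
72(1+x)^7

Solution: First derivative: 9(1+x)^{8}. Second derivative: 9·8·(1+x)^{7} = 72(1+x)^{7}.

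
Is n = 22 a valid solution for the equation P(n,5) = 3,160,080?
Yes

P(22,5) = 22·21·20·19·18 = 3,160,080, which equals 3,160,080.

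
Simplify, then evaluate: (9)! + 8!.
403,200

Explanation: (9)! + 8! = (9)·8! + 8! = (9+1)·8! = 10·8! = 403,200.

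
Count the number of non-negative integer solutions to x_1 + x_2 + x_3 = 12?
91
C(12+3-1, 3-1) = 91.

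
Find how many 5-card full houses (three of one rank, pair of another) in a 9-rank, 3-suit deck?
Triple rank: 9. Triple suits: C(3,3)=1. Pair rank: 8. Pair suits: C(3,2)=3. Total: 216.
Final answer: 216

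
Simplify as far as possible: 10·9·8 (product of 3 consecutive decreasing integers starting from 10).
720

Working:
This is P(10,3) = 10!/(7)! = 720.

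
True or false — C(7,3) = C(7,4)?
True

Solution: Symmetry C(n,k) = C(n,n-k): C(7,3) = 35 and C(7,4) = 35. Both sides agree, so the statement holds.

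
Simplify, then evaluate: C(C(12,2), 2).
2,145

Working:
C(12,2) = 66, then C(66, 2) = 2,145.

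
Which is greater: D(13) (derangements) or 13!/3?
D(13) = (13-1)·[D(12) + D(11)] = 12·[176,214,841 + 14,684,570] = 2,290,792,932; 13!/3 = 6,227,020,800/3 = 2,075,673,600.
Final answer: D(13)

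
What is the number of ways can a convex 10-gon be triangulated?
Using the Catalan number formula: C_n = C(2n, n) / (n+1)
C_8 = C(16, 8) / (8+1)
     = 12870 / 9
     = 1,430
Final answer: 1,430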